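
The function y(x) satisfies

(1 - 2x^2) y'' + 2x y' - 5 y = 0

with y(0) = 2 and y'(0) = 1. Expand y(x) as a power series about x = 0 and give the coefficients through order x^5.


Ansatz: y(x) = sum_{n>=0} a_n x^n, so y'(x) = sum_{n>=1} n a_n x^(n-1) and y''(x) = sum_{n>=2} n(n-1) a_n x^(n-2).
Substitute into P(x) y'' + Q(x) y' + R(x) y = 0 with P(x) = 1 - 2x^2, Q(x) = 2x, R(x) = -5, and match powers of x.
Initial conditions: a_0 = 2, a_1 = 1.
Setting the coefficient of each power of x to zero and solving order by order (substituting the coefficients already found):
  x^0: 2 a_2 - 5 a_0 = 0  ->  2 a_2 = 5 a_0 = 10  ->  a_2 = 5
  x^1: 6 a_3 - 3 a_1 = 0  ->  6 a_3 = 3 a_1 = 3  ->  a_3 = 1/2
  x^2: 12 a_4 - 5 a_2 = 0  ->  12 a_4 = 5 a_2 = 25  ->  a_4 = 25/12
  x^3: 20 a_5 - 11 a_3 = 0  ->  20 a_5 = 11 a_3 = 11/2  ->  a_5 = 11/40
Truncated series: y(x) = 2 + x + 5 x^2 + (1/2) x^3 + (25/12) x^4 + (11/40) x^5 + O(x^6).

a_0 = 2; a_1 = 1; a_2 = 5; a_3 = 1/2; a_4 = 25/12; a_5 = 11/40


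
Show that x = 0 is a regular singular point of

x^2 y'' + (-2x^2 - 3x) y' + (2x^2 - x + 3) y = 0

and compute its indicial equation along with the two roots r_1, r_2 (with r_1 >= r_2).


Divide by x^2 to reach normal form y'' + P_1(x) y' + P_2(x) y = 0 with P_1(x) = -2 - 3/x and P_2(x) = 2 - 1/x + 3/x^2.
x = 0 is a singular point because the y'-coefficient -2 - 3/x has a pole at x = 0 and the y-coefficient 2 - 1/x + 3/x^2 has a pole at x = 0.
It is a regular singular point because x P_1(x) = p(x) = -2x - 3 and x^2 P_2(x) = q(x) = 2x^2 - x + 3 are polynomials, hence analytic at x = 0.
p(0) = -3,  q(0) = 3.
Indicial equation: r(r-1) + p(0) r + q(0) = 0, i.e. r^2 + (p(0) - 1) r + q(0) = 0, i.e. r^2 - 4 r + 3 = 0.
Discriminant: (-4)^2 - 4(3) = 4, so r = (4 ± 2)/2.
Solving: r_1 = 3, r_2 = 1.

indicial: r^2 - 4 r + 3 = 0; roots r_1 = 3, r_2 = 1


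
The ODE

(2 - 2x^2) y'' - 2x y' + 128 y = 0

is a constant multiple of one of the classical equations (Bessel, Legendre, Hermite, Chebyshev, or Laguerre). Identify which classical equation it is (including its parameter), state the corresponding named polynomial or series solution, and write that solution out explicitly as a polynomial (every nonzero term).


All three coefficients share the factor 2; dividing through by 2 gives  (1 - x^2) y'' - x y' + 64 y = 0.
This matches the Chebyshev equation (1 - x^2) y'' - x y' + n^2 y = 0 (note the -x y' term, not -2x y') with n^2 = 64, so n = 8; the polynomial solution is T_8(x).
With y = sum_k a_k x^k, matching x^k gives (k+2)(k+1) a_{k+2} = (k^2 - n^2) a_k = (k - 8)(k + 8) a_k. The right side vanishes at k = 8, so the series with the parity of 8 terminates at degree 8.
Standard normalization: leading coefficient of T_n is 2^(n-1), so a_8 = 2^7 = 128. Work downward with a_k = (k+1)(k+2) a_{k+2} / ((k - 8)(k + 8)):
  a_6 = (7)(8)(128) / ((6 - 8)(6 + 8)) = 7168/(-28) = -256
  a_4 = (5)(6)(-256) / ((4 - 8)(4 + 8)) = -7680/(-48) = 160
  a_2 = (3)(4)(160) / ((2 - 8)(2 + 8)) = 1920/(-60) = -32
  a_0 = (1)(2)(-32) / ((0 - 8)(0 + 8)) = -64/(-64) = 1
Hence T_8(x) = 128 x^8 - 256 x^6 + 160 x^4 - 32 x^2 + 1.

T_8(x); series = 128 x^8 - 256 x^6 + 160 x^4 - 32 x^2 + 1


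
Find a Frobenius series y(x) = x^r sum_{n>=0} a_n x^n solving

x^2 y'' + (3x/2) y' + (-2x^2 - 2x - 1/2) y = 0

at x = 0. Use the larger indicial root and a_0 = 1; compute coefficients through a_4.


Write in Frobenius form y'' + (p(x)/x) y' + (q(x)/x^2) y = 0:
  p(x) = 3/2,  q(x) = -2x^2 - 2x - 1/2.
Indicial equation: r(r-1) + (3/2) r + (-1/2) = 0 -> roots r_1 = 1/2, r_2 = -1.
Take r = r_1 = 1/2. Let y(x) = x^r sum_{n>=0} a_n x^n with a_0 = 1.
Substitute y = x^r sum a_n x^n and match x^{r+n}. The recurrence is
  D(n) a_n - 2 a_{n-1} - 2 a_{n-2} = 0,  where D(n) = (r+n)(r+n-1) + (3/2)(r+n) + (-1/2).
  a_n = [2 a_{n-1} + 2 a_{n-2}] / D(n).
Since the indicial polynomial factors as (r - r_1)(r - r_2), D(n) = (r_1 + n - r_1)(r_1 + n - r_2) = n(n + 3/2).
Evaluating step by step (a_0 = 1):
  n = 1: D(1) = 1(1 + 3/2) = 5/2; numerator = 2(1) = 2; a_1 = (2)/(5/2) = 4/5
  n = 2: D(2) = 2(2 + 3/2) = 7; numerator = 2(4/5) + 2(1) = 18/5; a_2 = (18/5)/(7) = 18/35
  n = 3: D(3) = 3(3 + 3/2) = 27/2; numerator = 2(18/35) + 2(4/5) = 92/35; a_3 = (92/35)/(27/2) = 184/945
  n = 4: D(4) = 4(4 + 3/2) = 22; numerator = 2(184/945) + 2(18/35) = 268/189; a_4 = (268/189)/(22) = 134/2079

r = 1/2; a_0 = 1; a_1 = 4/5; a_2 = 18/35; a_3 = 184/945; a_4 = 134/2079


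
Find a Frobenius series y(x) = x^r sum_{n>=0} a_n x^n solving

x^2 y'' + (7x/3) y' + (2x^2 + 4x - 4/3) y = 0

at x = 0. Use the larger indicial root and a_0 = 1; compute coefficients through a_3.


Write in Frobenius form y'' + (p(x)/x) y' + (q(x)/x^2) y = 0:
  p(x) = 7/3,  q(x) = 2x^2 + 4x - 4/3.
Indicial equation: r(r-1) + (7/3) r + (-4/3) = 0 -> roots r_1 = 2/3, r_2 = -2.
Take r = r_1 = 2/3. Let y(x) = x^r sum_{n>=0} a_n x^n with a_0 = 1.
Substitute y = x^r sum a_n x^n and match x^{r+n}. The recurrence is
  D(n) a_n + 4 a_{n-1} + 2 a_{n-2} = 0,  where D(n) = (r+n)(r+n-1) + (7/3)(r+n) + (-4/3).
  a_n = [-4 a_{n-1} - 2 a_{n-2}] / D(n).
Since the indicial polynomial factors as (r - r_1)(r - r_2), D(n) = (r_1 + n - r_1)(r_1 + n - r_2) = n(n + 8/3).
Evaluating step by step (a_0 = 1):
  n = 1: D(1) = 1(1 + 8/3) = 11/3; numerator = -4(1) = -4; a_1 = (-4)/(11/3) = -12/11
  n = 2: D(2) = 2(2 + 8/3) = 28/3; numerator = -4(-12/11) - 2(1) = 26/11; a_2 = (26/11)/(28/3) = 39/154
  n = 3: D(3) = 3(3 + 8/3) = 17; numerator = -4(39/154) - 2(-12/11) = 90/77; a_3 = (90/77)/(17) = 90/1309

r = 2/3; a_0 = 1; a_1 = -12/11; a_2 = 39/154; a_3 = 90/1309


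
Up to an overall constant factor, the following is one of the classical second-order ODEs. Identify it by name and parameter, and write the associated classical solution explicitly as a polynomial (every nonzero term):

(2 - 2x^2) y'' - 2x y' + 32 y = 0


All three coefficients share the factor 2; dividing through by 2 gives  (1 - x^2) y'' - x y' + 16 y = 0.
This matches the Chebyshev equation (1 - x^2) y'' - x y' + n^2 y = 0 (note the -x y' term, not -2x y') with n^2 = 16, so n = 4; the polynomial solution is T_4(x).
With y = sum_k a_k x^k, matching x^k gives (k+2)(k+1) a_{k+2} = (k^2 - n^2) a_k = (k - 4)(k + 4) a_k. The right side vanishes at k = 4, so the series with the parity of 4 terminates at degree 4.
Standard normalization: leading coefficient of T_n is 2^(n-1), so a_4 = 2^3 = 8. Work downward with a_k = (k+1)(k+2) a_{k+2} / ((k - 4)(k + 4)):
  a_2 = (3)(4)(8) / ((2 - 4)(2 + 4)) = 96/(-12) = -8
  a_0 = (1)(2)(-8) / ((0 - 4)(0 + 4)) = -16/(-16) = 1
Hence T_4(x) = 8 x^4 - 8 x^2 + 1.

T_4(x); series = 8 x^4 - 8 x^2 + 1


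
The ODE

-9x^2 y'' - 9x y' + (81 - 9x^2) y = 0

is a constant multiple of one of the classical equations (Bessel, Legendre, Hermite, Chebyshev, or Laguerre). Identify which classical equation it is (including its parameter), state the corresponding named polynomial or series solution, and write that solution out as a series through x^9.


All three coefficients share the factor -9; dividing through by -9 gives  x^2 y'' + x y' + (x^2 - 9) y = 0.
This matches the Bessel equation x^2 y'' + x y' + (x^2 - nu^2) y = 0 with nu^2 = 9, so nu = 3; the solution bounded at x = 0 is J_3(x).
Frobenius at x = 0: indicial roots ±nu; for r = nu the recurrence k(k + 2nu) c_k = -c_{k-2} gives the standard series J_nu(x) = sum_{k>=0} (-1)^k / (k! (k+nu)!) (x/2)^(2k+nu). Evaluate the first 4 terms:
  k = 0: (-1)^0 / (0! * 3! * 2^3) x^3 = 1/(1*6*8) x^3 = (1/48) x^3
  k = 1: (-1)^1 / (1! * 4! * 2^5) x^5 = -1/(1*24*32) x^5 = (-1/768) x^5
  k = 2: (-1)^2 / (2! * 5! * 2^7) x^7 = 1/(2*120*128) x^7 = (1/30720) x^7
  k = 3: (-1)^3 / (3! * 6! * 2^9) x^9 = -1/(6*720*512) x^9 = (-1/2211840) x^9
Hence J_3(x) = -x^9/2211840 + x^7/30720 - x^5/768 + x^3/48 + ....

J_3(x); series = -x^9/2211840 + x^7/30720 - x^5/768 + x^3/48


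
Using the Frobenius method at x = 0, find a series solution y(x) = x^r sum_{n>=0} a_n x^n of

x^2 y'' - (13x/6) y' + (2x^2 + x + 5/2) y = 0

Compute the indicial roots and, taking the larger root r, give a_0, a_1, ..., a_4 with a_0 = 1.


Write in Frobenius form y'' + (p(x)/x) y' + (q(x)/x^2) y = 0:
  p(x) = -13/6,  q(x) = 2x^2 + x + 5/2.
Indicial equation: r(r-1) + (-13/6) r + (5/2) = 0 -> roots r_1 = 5/3, r_2 = 3/2.
Take r = r_1 = 5/3. Let y(x) = x^r sum_{n>=0} a_n x^n with a_0 = 1.
Substitute y = x^r sum a_n x^n and match x^{r+n}. The recurrence is
  D(n) a_n + 1 a_{n-1} + 2 a_{n-2} = 0,  where D(n) = (r+n)(r+n-1) + (-13/6)(r+n) + (5/2).
  a_n = [-1 a_{n-1} - 2 a_{n-2}] / D(n).
Since the indicial polynomial factors as (r - r_1)(r - r_2), D(n) = (r_1 + n - r_1)(r_1 + n - r_2) = n(n + 1/6).
Evaluating step by step (a_0 = 1):
  n = 1: D(1) = 1(1 + 1/6) = 7/6; numerator = -1(1) = -1; a_1 = (-1)/(7/6) = -6/7
  n = 2: D(2) = 2(2 + 1/6) = 13/3; numerator = -1(-6/7) - 2(1) = -8/7; a_2 = (-8/7)/(13/3) = -24/91
  n = 3: D(3) = 3(3 + 1/6) = 19/2; numerator = -1(-24/91) - 2(-6/7) = 180/91; a_3 = (180/91)/(19/2) = 360/1729
  n = 4: D(4) = 4(4 + 1/6) = 50/3; numerator = -1(360/1729) - 2(-24/91) = 552/1729; a_4 = (552/1729)/(50/3) = 828/43225

r = 5/3; a_0 = 1; a_1 = -6/7; a_2 = -24/91; a_3 = 360/1729; a_4 = 828/43225


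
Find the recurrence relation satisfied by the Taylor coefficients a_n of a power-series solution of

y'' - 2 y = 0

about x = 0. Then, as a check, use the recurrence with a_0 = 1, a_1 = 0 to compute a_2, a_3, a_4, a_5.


Substitute y = sum_n a_n x^n into y'' + (const) y = 0.
y''(x) = sum_{n>=0} (n+2)(n+1) a_{n+2} x^n.
The ODE becomes sum_n [(n+2)(n+1) a_{n+2} - 2 a_n] x^n = 0.
Setting each coefficient to zero gives the recurrence:
  (n+2)(n+1) a_{n+2} - 2 a_n = 0,
  a_{n+2} = 2 / ((n+1)(n+2)) a_n.

Check with a_0 = 1, a_1 = 0 (apply the recurrence for n = 0, 1, 2, 3): a_0 = 1, a_1 = 0, a_2 = 1, a_3 = 0, a_4 = 1/6, a_5 = 0.

a_{n+2} = 2/((n+1)(n+2)) * a_n; check: a_0 = 1, a_1 = 0, a_2 = 1, a_3 = 0, a_4 = 1/6, a_5 = 0


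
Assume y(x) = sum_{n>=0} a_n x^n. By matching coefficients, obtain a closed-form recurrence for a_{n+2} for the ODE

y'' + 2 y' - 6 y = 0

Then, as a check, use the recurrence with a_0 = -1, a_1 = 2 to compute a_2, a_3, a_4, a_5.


Substitute y = sum_n a_n x^n.
y''(x) has coefficient (n+2)(n+1) a_{n+2} at x^n;
2 y'(x) has coefficient 2 (n+1) a_{n+1} at x^n;
-6 y(x) has coefficient -6 a_n at x^n.
Matching x^n: (n+2)(n+1) a_{n+2} + 2 (n+1) a_{n+1} - 6 a_n = 0.
Thus a_{n+2} = [-2 (n+1) a_{n+1} + 6 a_n] / ((n+1)(n+2)).

Check with a_0 = -1, a_1 = 2 (apply the recurrence for n = 0, 1, 2, 3): a_0 = -1, a_1 = 2, a_2 = -5, a_3 = 16/3, a_4 = -31/6, a_5 = 11/3.

a_(n+2) = [-2 (n+1) a_(n+1) + 6 a_n] / ((n+1)(n+2)); check: a_0 = -1, a_1 = 2, a_2 = -5, a_3 = 16/3, a_4 = -31/6, a_5 = 11/3


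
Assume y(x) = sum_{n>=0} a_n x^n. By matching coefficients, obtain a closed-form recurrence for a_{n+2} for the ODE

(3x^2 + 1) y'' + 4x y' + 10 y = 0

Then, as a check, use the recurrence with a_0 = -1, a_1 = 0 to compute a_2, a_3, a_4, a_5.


Substitute y = sum_n a_n x^n.
(1 + 3 x^2) y'' contributes (n+2)(n+1) a_{n+2} + 3 n(n-1) a_n at x^n.
4 x y'(x) contributes 4 n a_n at x^n.
10 y(x) contributes 10 a_n at x^n.
Matching x^n: (n+2)(n+1) a_{n+2} + (3 n(n-1) + 4 n + 10) a_n = 0.
Thus a_{n+2} = (-3 n(n-1) - 4 n - 10) / ((n+1)(n+2)) * a_n.

Check with a_0 = -1, a_1 = 0 (apply the recurrence for n = 0, 1, 2, 3): a_0 = -1, a_1 = 0, a_2 = 5, a_3 = 0, a_4 = -10, a_5 = 0.

a_(n+2) = (-3 n(n-1) - 4 n - 10) / ((n+1)(n+2)) * a_n; check: a_0 = -1, a_1 = 0, a_2 = 5, a_3 = 0, a_4 = -10, a_5 = 0


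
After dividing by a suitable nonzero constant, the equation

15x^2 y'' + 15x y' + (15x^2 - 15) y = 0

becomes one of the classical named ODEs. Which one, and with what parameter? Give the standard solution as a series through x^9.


All three coefficients share the factor 15; dividing through by 15 gives  x^2 y'' + x y' + (x^2 - 1) y = 0.
This matches the Bessel equation x^2 y'' + x y' + (x^2 - nu^2) y = 0 with nu^2 = 1, so nu = 1; the solution bounded at x = 0 is J_1(x).
Frobenius at x = 0: indicial roots ±nu; for r = nu the recurrence k(k + 2nu) c_k = -c_{k-2} gives the standard series J_nu(x) = sum_{k>=0} (-1)^k / (k! (k+nu)!) (x/2)^(2k+nu). Evaluate the first 5 terms:
  k = 0: (-1)^0 / (0! * 1! * 2^1) x^1 = 1/(1*1*2) x^1 = (1/2) x^1
  k = 1: (-1)^1 / (1! * 2! * 2^3) x^3 = -1/(1*2*8) x^3 = (-1/16) x^3
  k = 2: (-1)^2 / (2! * 3! * 2^5) x^5 = 1/(2*6*32) x^5 = (1/384) x^5
  k = 3: (-1)^3 / (3! * 4! * 2^7) x^7 = -1/(6*24*128) x^7 = (-1/18432) x^7
  k = 4: (-1)^4 / (4! * 5! * 2^9) x^9 = 1/(24*120*512) x^9 = (1/1474560) x^9
Hence J_1(x) = x^9/1474560 - x^7/18432 + x^5/384 - x^3/16 + x/2 + ....

J_1(x); series = x^9/1474560 - x^7/18432 + x^5/384 - x^3/16 + x/2


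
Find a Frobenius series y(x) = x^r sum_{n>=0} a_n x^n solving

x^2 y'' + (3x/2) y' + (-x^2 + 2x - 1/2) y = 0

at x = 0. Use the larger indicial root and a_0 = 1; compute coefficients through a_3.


Write in Frobenius form y'' + (p(x)/x) y' + (q(x)/x^2) y = 0:
  p(x) = 3/2,  q(x) = -x^2 + 2x - 1/2.
Indicial equation: r(r-1) + (3/2) r + (-1/2) = 0 -> roots r_1 = 1/2, r_2 = -1.
Take r = r_1 = 1/2. Let y(x) = x^r sum_{n>=0} a_n x^n with a_0 = 1.
Substitute y = x^r sum a_n x^n and match x^{r+n}. The recurrence is
  D(n) a_n + 2 a_{n-1} - 1 a_{n-2} = 0,  where D(n) = (r+n)(r+n-1) + (3/2)(r+n) + (-1/2).
  a_n = [-2 a_{n-1} + 1 a_{n-2}] / D(n).
Since the indicial polynomial factors as (r - r_1)(r - r_2), D(n) = (r_1 + n - r_1)(r_1 + n - r_2) = n(n + 3/2).
Evaluating step by step (a_0 = 1):
  n = 1: D(1) = 1(1 + 3/2) = 5/2; numerator = -2(1) = -2; a_1 = (-2)/(5/2) = -4/5
  n = 2: D(2) = 2(2 + 3/2) = 7; numerator = -2(-4/5) + 1(1) = 13/5; a_2 = (13/5)/(7) = 13/35
  n = 3: D(3) = 3(3 + 3/2) = 27/2; numerator = -2(13/35) + 1(-4/5) = -54/35; a_3 = (-54/35)/(27/2) = -4/35

r = 1/2; a_0 = 1; a_1 = -4/5; a_2 = 13/35; a_3 = -4/35


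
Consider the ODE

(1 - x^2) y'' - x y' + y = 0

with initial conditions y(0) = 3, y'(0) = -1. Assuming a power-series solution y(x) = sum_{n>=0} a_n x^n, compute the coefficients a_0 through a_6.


Ansatz: y(x) = sum_{n>=0} a_n x^n, so y'(x) = sum_{n>=1} n a_n x^(n-1) and y''(x) = sum_{n>=2} n(n-1) a_n x^(n-2).
Substitute into P(x) y'' + Q(x) y' + R(x) y = 0 with P(x) = 1 - x^2, Q(x) = -x, R(x) = 1, and match powers of x.
Initial conditions: a_0 = 3, a_1 = -1.
Setting the coefficient of each power of x to zero and solving order by order (substituting the coefficients already found):
  x^0: 2 a_2 + a_0 = 0  ->  2 a_2 = -a_0 = -3  ->  a_2 = -3/2
  x^1: 6 a_3 = 0  ->  a_3 = 0
  x^2: 12 a_4 - 3 a_2 = 0  ->  12 a_4 = 3 a_2 = -9/2  ->  a_4 = -3/8
  x^3: 20 a_5 - 8 a_3 = 0  ->  20 a_5 = 8 a_3 = 0  ->  a_5 = 0
  x^4: 30 a_6 - 15 a_4 = 0  ->  30 a_6 = 15 a_4 = -45/8  ->  a_6 = -3/16
Truncated series: y(x) = 3 - x - (3/2) x^2 - (3/8) x^4 - (3/16) x^6 + O(x^7).

a_0 = 3; a_1 = -1; a_2 = -3/2; a_3 = 0; a_4 = -3/8; a_5 = 0; a_6 = -3/16


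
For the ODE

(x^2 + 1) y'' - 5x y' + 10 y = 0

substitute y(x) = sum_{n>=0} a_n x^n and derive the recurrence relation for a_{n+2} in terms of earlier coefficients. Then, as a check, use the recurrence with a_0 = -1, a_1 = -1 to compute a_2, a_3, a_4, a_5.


Substitute y = sum_n a_n x^n.
(1 + 1 x^2) y'' contributes (n+2)(n+1) a_{n+2} + n(n-1) a_n at x^n.
-5 x y'(x) contributes -5 n a_n at x^n.
10 y(x) contributes 10 a_n at x^n.
Matching x^n: (n+2)(n+1) a_{n+2} + (n(n-1) - 5 n + 10) a_n = 0.
Thus a_{n+2} = (-n(n-1) + 5 n - 10) / ((n+1)(n+2)) * a_n.

Check with a_0 = -1, a_1 = -1 (apply the recurrence for n = 0, 1, 2, 3): a_0 = -1, a_1 = -1, a_2 = 5, a_3 = 5/6, a_4 = -5/6, a_5 = -1/24.

a_(n+2) = (-n(n-1) + 5 n - 10) / ((n+1)(n+2)) * a_n; check: a_0 = -1, a_1 = -1, a_2 = 5, a_3 = 5/6, a_4 = -5/6, a_5 = -1/24


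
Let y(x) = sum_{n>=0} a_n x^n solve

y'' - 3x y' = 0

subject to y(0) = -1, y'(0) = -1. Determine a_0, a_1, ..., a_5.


Ansatz: y(x) = sum_{n>=0} a_n x^n, so y'(x) = sum_{n>=1} n a_n x^(n-1) and y''(x) = sum_{n>=2} n(n-1) a_n x^(n-2).
Substitute into P(x) y'' + Q(x) y' + R(x) y = 0 with P(x) = 1, Q(x) = -3x, R(x) = 0, and match powers of x.
Initial conditions: a_0 = -1, a_1 = -1.
Setting the coefficient of each power of x to zero and solving order by order (substituting the coefficients already found):
  x^0: 2 a_2 = 0  ->  a_2 = 0
  x^1: 6 a_3 - 3 a_1 = 0  ->  6 a_3 = 3 a_1 = -3  ->  a_3 = -1/2
  x^2: 12 a_4 - 6 a_2 = 0  ->  12 a_4 = 6 a_2 = 0  ->  a_4 = 0
  x^3: 20 a_5 - 9 a_3 = 0  ->  20 a_5 = 9 a_3 = -9/2  ->  a_5 = -9/40
Truncated series: y(x) = -1 - x - (1/2) x^3 - (9/40) x^5 + O(x^6).

a_0 = -1; a_1 = -1; a_2 = 0; a_3 = -1/2; a_4 = 0; a_5 = -9/40


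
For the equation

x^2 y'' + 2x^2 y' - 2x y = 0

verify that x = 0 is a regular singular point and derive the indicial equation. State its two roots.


Divide by x^2 to reach normal form y'' + P_1(x) y' + P_2(x) y = 0 with P_1(x) = 2 and P_2(x) = -2/x.
x = 0 is a singular point because the y-coefficient -2/x has a pole at x = 0.
It is a regular singular point because x P_1(x) = p(x) = 2x and x^2 P_2(x) = q(x) = -2x are polynomials, hence analytic at x = 0.
p(0) = 0,  q(0) = 0.
Indicial equation: r(r-1) + p(0) r + q(0) = 0, i.e. r^2 + (p(0) - 1) r + q(0) = 0, i.e. r^2 - 1 r = 0.
Discriminant: (-1)^2 - 4(0) = 1, so r = (1 ± 1)/2.
Solving: r_1 = 1, r_2 = 0.

indicial: r^2 - 1 r = 0; roots r_1 = 1, r_2 = 0


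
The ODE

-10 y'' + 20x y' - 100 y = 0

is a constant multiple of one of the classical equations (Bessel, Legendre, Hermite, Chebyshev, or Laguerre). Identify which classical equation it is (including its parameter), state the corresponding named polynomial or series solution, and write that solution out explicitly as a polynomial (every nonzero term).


All three coefficients share the factor -10; dividing through by -10 gives  y'' - 2x y' + 10 y = 0.
This matches the Hermite equation y'' - 2x y' + 2n y = 0 with 2n = 10, so n = 5; the polynomial solution is H_5(x).
With y = sum_k a_k x^k, matching x^k gives (k+2)(k+1) a_{k+2} = 2(k - n) a_k = 2(k - 5) a_k. The right side vanishes at k = 5, so the series with the parity of 5 terminates at degree 5.
Standard normalization: leading coefficient of H_n is 2^n, so a_5 = 2^5 = 32. Work downward with a_k = (k+1)(k+2) a_{k+2} / (2(k - n)):
  a_3 = (4)(5)(32) / (2(3 - 5)) = 640/(-4) = -160
  a_1 = (2)(3)(-160) / (2(1 - 5)) = -960/(-8) = 120
Hence H_5(x) = 32 x^5 - 160 x^3 + 120 x.

H_5(x); series = 32 x^5 - 160 x^3 + 120 x


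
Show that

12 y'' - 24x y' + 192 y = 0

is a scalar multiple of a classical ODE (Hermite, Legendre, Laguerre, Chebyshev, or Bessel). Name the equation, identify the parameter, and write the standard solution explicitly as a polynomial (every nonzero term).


All three coefficients share the factor 12; dividing through by 12 gives  y'' - 2x y' + 16 y = 0.
This matches the Hermite equation y'' - 2x y' + 2n y = 0 with 2n = 16, so n = 8; the polynomial solution is H_8(x).
With y = sum_k a_k x^k, matching x^k gives (k+2)(k+1) a_{k+2} = 2(k - n) a_k = 2(k - 8) a_k. The right side vanishes at k = 8, so the series with the parity of 8 terminates at degree 8.
Standard normalization: leading coefficient of H_n is 2^n, so a_8 = 2^8 = 256. Work downward with a_k = (k+1)(k+2) a_{k+2} / (2(k - n)):
  a_6 = (7)(8)(256) / (2(6 - 8)) = 14336/(-4) = -3584
  a_4 = (5)(6)(-3584) / (2(4 - 8)) = -107520/(-8) = 13440
  a_2 = (3)(4)(13440) / (2(2 - 8)) = 161280/(-12) = -13440
  a_0 = (1)(2)(-13440) / (2(0 - 8)) = -26880/(-16) = 1680
Hence H_8(x) = 256 x^8 - 3584 x^6 + 13440 x^4 - 13440 x^2 + 1680.

H_8(x); series = 256 x^8 - 3584 x^6 + 13440 x^4 - 13440 x^2 + 1680


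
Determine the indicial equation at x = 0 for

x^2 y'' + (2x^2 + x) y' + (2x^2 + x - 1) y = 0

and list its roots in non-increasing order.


Divide by x^2 to reach normal form y'' + P_1(x) y' + P_2(x) y = 0 with P_1(x) = 2 + 1/x and P_2(x) = 2 + 1/x - 1/x^2.
x = 0 is a singular point because the y'-coefficient 2 + 1/x has a pole at x = 0 and the y-coefficient 2 + 1/x - 1/x^2 has a pole at x = 0.
It is a regular singular point because x P_1(x) = p(x) = 2x + 1 and x^2 P_2(x) = q(x) = 2x^2 + x - 1 are polynomials, hence analytic at x = 0.
p(0) = 1,  q(0) = -1.
Indicial equation: r(r-1) + p(0) r + q(0) = 0, i.e. r^2 + (p(0) - 1) r + q(0) = 0, i.e. r^2 - 1 = 0.
Discriminant: (0)^2 - 4(-1) = 4, so r = (0 ± 2)/2.
Solving: r_1 = 1, r_2 = -1.

indicial: r^2 - 1 = 0; roots r_1 = 1, r_2 = -1


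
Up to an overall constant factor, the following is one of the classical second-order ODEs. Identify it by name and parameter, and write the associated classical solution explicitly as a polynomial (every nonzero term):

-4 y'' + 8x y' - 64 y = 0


All three coefficients share the factor -4; dividing through by -4 gives  y'' - 2x y' + 16 y = 0.
This matches the Hermite equation y'' - 2x y' + 2n y = 0 with 2n = 16, so n = 8; the polynomial solution is H_8(x).
With y = sum_k a_k x^k, matching x^k gives (k+2)(k+1) a_{k+2} = 2(k - n) a_k = 2(k - 8) a_k. The right side vanishes at k = 8, so the series with the parity of 8 terminates at degree 8.
Standard normalization: leading coefficient of H_n is 2^n, so a_8 = 2^8 = 256. Work downward with a_k = (k+1)(k+2) a_{k+2} / (2(k - n)):
  a_6 = (7)(8)(256) / (2(6 - 8)) = 14336/(-4) = -3584
  a_4 = (5)(6)(-3584) / (2(4 - 8)) = -107520/(-8) = 13440
  a_2 = (3)(4)(13440) / (2(2 - 8)) = 161280/(-12) = -13440
  a_0 = (1)(2)(-13440) / (2(0 - 8)) = -26880/(-16) = 1680
Hence H_8(x) = 256 x^8 - 3584 x^6 + 13440 x^4 - 13440 x^2 + 1680.

H_8(x); series = 256 x^8 - 3584 x^6 + 13440 x^4 - 13440 x^2 + 1680


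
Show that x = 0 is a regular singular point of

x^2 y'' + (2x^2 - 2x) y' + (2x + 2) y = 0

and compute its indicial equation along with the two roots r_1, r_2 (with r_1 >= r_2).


Divide by x^2 to reach normal form y'' + P_1(x) y' + P_2(x) y = 0 with P_1(x) = 2 - 2/x and P_2(x) = 2/x + 2/x^2.
x = 0 is a singular point because the y'-coefficient 2 - 2/x has a pole at x = 0 and the y-coefficient 2/x + 2/x^2 has a pole at x = 0.
It is a regular singular point because x P_1(x) = p(x) = 2x - 2 and x^2 P_2(x) = q(x) = 2x + 2 are polynomials, hence analytic at x = 0.
p(0) = -2,  q(0) = 2.
Indicial equation: r(r-1) + p(0) r + q(0) = 0, i.e. r^2 + (p(0) - 1) r + q(0) = 0, i.e. r^2 - 3 r + 2 = 0.
Discriminant: (-3)^2 - 4(2) = 1, so r = (3 ± 1)/2.
Solving: r_1 = 2, r_2 = 1.

indicial: r^2 - 3 r + 2 = 0; roots r_1 = 2, r_2 = 1


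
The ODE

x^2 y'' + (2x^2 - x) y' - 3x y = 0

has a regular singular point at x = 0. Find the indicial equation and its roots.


Divide by x^2 to reach normal form y'' + P_1(x) y' + P_2(x) y = 0 with P_1(x) = 2 - 1/x and P_2(x) = -3/x.
x = 0 is a singular point because the y'-coefficient 2 - 1/x has a pole at x = 0 and the y-coefficient -3/x has a pole at x = 0.
It is a regular singular point because x P_1(x) = p(x) = 2x - 1 and x^2 P_2(x) = q(x) = -3x are polynomials, hence analytic at x = 0.
p(0) = -1,  q(0) = 0.
Indicial equation: r(r-1) + p(0) r + q(0) = 0, i.e. r^2 + (p(0) - 1) r + q(0) = 0, i.e. r^2 - 2 r = 0.
Discriminant: (-2)^2 - 4(0) = 4, so r = (2 ± 2)/2.
Solving: r_1 = 2, r_2 = 0.

indicial: r^2 - 2 r = 0; roots r_1 = 2, r_2 = 0


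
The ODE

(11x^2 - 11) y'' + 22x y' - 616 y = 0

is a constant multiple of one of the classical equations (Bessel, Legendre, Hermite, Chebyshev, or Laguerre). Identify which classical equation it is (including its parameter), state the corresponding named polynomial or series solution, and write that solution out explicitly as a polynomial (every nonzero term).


All three coefficients share the factor -11; dividing through by -11 gives  (1 - x^2) y'' - 2x y' + 56 y = 0.
This matches the Legendre equation (1 - x^2) y'' - 2x y' + n(n+1) y = 0 (note the -2x y' term) with n(n+1) = 56, so n = 7; the polynomial solution is P_7(x).
With y = sum_k a_k x^k, matching x^k gives (k+2)(k+1) a_{k+2} = [k(k+1) - n(n+1)] a_k = (k - 7)(k + 8) a_k. The right side vanishes at k = 7, so the series with the parity of 7 terminates at degree 7.
Standard normalization (P_n(1) = 1): leading coefficient (2n)!/(2^n (n!)^2) = 87178291200/(128*25401600) = 429/16, so a_7 = 429/16. Work downward with a_k = (k+1)(k+2) a_{k+2} / ((k - 7)(k + 8)):
  a_5 = (6)(7)(429/16) / ((5 - 7)(5 + 8)) = (9009/8)/(-26) = -693/16
  a_3 = (4)(5)(-693/16) / ((3 - 7)(3 + 8)) = (-3465/4)/(-44) = 315/16
  a_1 = (2)(3)(315/16) / ((1 - 7)(1 + 8)) = (945/8)/(-54) = -35/16
Hence P_7(x) = 429 x^7/16 - 693 x^5/16 + 315 x^3/16 - 35 x/16.

P_7(x); series = 429 x^7/16 - 693 x^5/16 + 315 x^3/16 - 35 x/16


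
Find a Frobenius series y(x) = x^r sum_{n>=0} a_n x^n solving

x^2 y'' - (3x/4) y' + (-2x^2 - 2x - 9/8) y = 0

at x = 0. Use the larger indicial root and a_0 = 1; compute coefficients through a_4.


Write in Frobenius form y'' + (p(x)/x) y' + (q(x)/x^2) y = 0:
  p(x) = -3/4,  q(x) = -2x^2 - 2x - 9/8.
Indicial equation: r(r-1) + (-3/4) r + (-9/8) = 0 -> roots r_1 = 9/4, r_2 = -1/2.
Take r = r_1 = 9/4. Let y(x) = x^r sum_{n>=0} a_n x^n with a_0 = 1.
Substitute y = x^r sum a_n x^n and match x^{r+n}. The recurrence is
  D(n) a_n - 2 a_{n-1} - 2 a_{n-2} = 0,  where D(n) = (r+n)(r+n-1) + (-3/4)(r+n) + (-9/8).
  a_n = [2 a_{n-1} + 2 a_{n-2}] / D(n).
Since the indicial polynomial factors as (r - r_1)(r - r_2), D(n) = (r_1 + n - r_1)(r_1 + n - r_2) = n(n + 11/4).
Evaluating step by step (a_0 = 1):
  n = 1: D(1) = 1(1 + 11/4) = 15/4; numerator = 2(1) = 2; a_1 = (2)/(15/4) = 8/15
  n = 2: D(2) = 2(2 + 11/4) = 19/2; numerator = 2(8/15) + 2(1) = 46/15; a_2 = (46/15)/(19/2) = 92/285
  n = 3: D(3) = 3(3 + 11/4) = 69/4; numerator = 2(92/285) + 2(8/15) = 488/285; a_3 = (488/285)/(69/4) = 1952/19665
  n = 4: D(4) = 4(4 + 11/4) = 27; numerator = 2(1952/19665) + 2(92/285) = 3320/3933; a_4 = (3320/3933)/(27) = 3320/106191

r = 9/4; a_0 = 1; a_1 = 8/15; a_2 = 92/285; a_3 = 1952/19665; a_4 = 3320/106191


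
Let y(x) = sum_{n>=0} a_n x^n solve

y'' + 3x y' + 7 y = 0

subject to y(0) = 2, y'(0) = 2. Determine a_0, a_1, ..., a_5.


Ansatz: y(x) = sum_{n>=0} a_n x^n, so y'(x) = sum_{n>=1} n a_n x^(n-1) and y''(x) = sum_{n>=2} n(n-1) a_n x^(n-2).
Substitute into P(x) y'' + Q(x) y' + R(x) y = 0 with P(x) = 1, Q(x) = 3x, R(x) = 7, and match powers of x.
Initial conditions: a_0 = 2, a_1 = 2.
Setting the coefficient of each power of x to zero and solving order by order (substituting the coefficients already found):
  x^0: 2 a_2 + 7 a_0 = 0  ->  2 a_2 = -7 a_0 = -14  ->  a_2 = -7
  x^1: 6 a_3 + 10 a_1 = 0  ->  6 a_3 = -10 a_1 = -20  ->  a_3 = -10/3
  x^2: 12 a_4 + 13 a_2 = 0  ->  12 a_4 = -13 a_2 = 91  ->  a_4 = 91/12
  x^3: 20 a_5 + 16 a_3 = 0  ->  20 a_5 = -16 a_3 = 160/3  ->  a_5 = 8/3
Truncated series: y(x) = 2 + 2 x - 7 x^2 - (10/3) x^3 + (91/12) x^4 + (8/3) x^5 + O(x^6).

a_0 = 2; a_1 = 2; a_2 = -7; a_3 = -10/3; a_4 = 91/12; a_5 = 8/3


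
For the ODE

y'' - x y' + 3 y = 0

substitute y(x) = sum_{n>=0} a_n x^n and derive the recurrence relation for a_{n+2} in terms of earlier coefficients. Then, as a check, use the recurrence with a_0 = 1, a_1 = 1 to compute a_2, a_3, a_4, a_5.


Substitute y = sum_n a_n x^n.
y''(x) has coefficient (n+2)(n+1) a_{n+2} at x^n;
-x y'(x) has coefficient -n a_n at x^n (shift);
3 y(x) has coefficient 3 a_n at x^n.
Matching x^n: (n+2)(n+1) a_{n+2} + (-n + 3) a_n = 0.
Thus a_{n+2} = (n - 3) / ((n+1)(n+2)) * a_n.

Check with a_0 = 1, a_1 = 1 (apply the recurrence for n = 0, 1, 2, 3): a_0 = 1, a_1 = 1, a_2 = -3/2, a_3 = -1/3, a_4 = 1/8, a_5 = 0.

a_(n+2) = (n - 3) / ((n+1)(n+2)) * a_n; check: a_0 = 1, a_1 = 1, a_2 = -3/2, a_3 = -1/3, a_4 = 1/8, a_5 = 0


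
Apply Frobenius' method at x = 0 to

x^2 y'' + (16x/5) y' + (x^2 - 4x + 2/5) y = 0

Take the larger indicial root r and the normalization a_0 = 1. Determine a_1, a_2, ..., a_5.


Write in Frobenius form y'' + (p(x)/x) y' + (q(x)/x^2) y = 0:
  p(x) = 16/5,  q(x) = x^2 - 4x + 2/5.
Indicial equation: r(r-1) + (16/5) r + (2/5) = 0 -> roots r_1 = -1/5, r_2 = -2.
Take r = r_1 = -1/5. Let y(x) = x^r sum_{n>=0} a_n x^n with a_0 = 1.
Substitute y = x^r sum a_n x^n and match x^{r+n}. The recurrence is
  D(n) a_n - 4 a_{n-1} + 1 a_{n-2} = 0,  where D(n) = (r+n)(r+n-1) + (16/5)(r+n) + (2/5).
  a_n = [4 a_{n-1} - 1 a_{n-2}] / D(n).
Since the indicial polynomial factors as (r - r_1)(r - r_2), D(n) = (r_1 + n - r_1)(r_1 + n - r_2) = n(n + 9/5).
Evaluating step by step (a_0 = 1):
  n = 1: D(1) = 1(1 + 9/5) = 14/5; numerator = 4(1) = 4; a_1 = (4)/(14/5) = 10/7
  n = 2: D(2) = 2(2 + 9/5) = 38/5; numerator = 4(10/7) - 1(1) = 33/7; a_2 = (33/7)/(38/5) = 165/266
  n = 3: D(3) = 3(3 + 9/5) = 72/5; numerator = 4(165/266) - 1(10/7) = 20/19; a_3 = (20/19)/(72/5) = 25/342
  n = 4: D(4) = 4(4 + 9/5) = 116/5; numerator = 4(25/342) - 1(165/266) = -785/2394; a_4 = (-785/2394)/(116/5) = -3925/277704
  n = 5: D(5) = 5(5 + 9/5) = 34; numerator = 4(-3925/277704) - 1(25/342) = -500/3857; a_5 = (-500/3857)/(34) = -250/65569

r = -1/5; a_0 = 1; a_1 = 10/7; a_2 = 165/266; a_3 = 25/342; a_4 = -3925/277704; a_5 = -250/65569


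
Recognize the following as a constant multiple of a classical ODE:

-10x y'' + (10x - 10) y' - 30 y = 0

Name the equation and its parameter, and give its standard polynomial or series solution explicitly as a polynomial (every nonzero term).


All three coefficients share the factor -10; dividing through by -10 gives  x y'' + (1 - x) y' + 3 y = 0.
This matches the Laguerre equation x y'' + (1 - x) y' + n y = 0 with n = 3; the polynomial solution is L_3(x).
With y = sum_k a_k x^k, matching x^k gives (k+1)k a_{k+1} + (k+1) a_{k+1} - k a_k + n a_k = 0, i.e. (k+1)^2 a_{k+1} = (k - n) a_k = (k - 3) a_k. The right side vanishes at k = 3, so the series terminates at degree 3.
Standard normalization L_n(0) = 1 gives a_0 = 1. Work upward with a_{k+1} = (k - 3) a_k / (k+1)^2:
  a_1 = (0 - 3)(1) / 1^2 = -3/1 = -3
  a_2 = (1 - 3)(-3) / 2^2 = 6/4 = 3/2
  a_3 = (2 - 3)(3/2) / 3^2 = (-3/2)/9 = -1/6
Hence L_3(x) = -x^3/6 + 3 x^2/2 - 3 x + 1.

L_3(x); series = -x^3/6 + 3 x^2/2 - 3 x + 1


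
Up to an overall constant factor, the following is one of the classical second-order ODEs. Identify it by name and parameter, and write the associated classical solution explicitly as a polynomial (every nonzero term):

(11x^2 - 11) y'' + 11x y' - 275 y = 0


All three coefficients share the factor -11; dividing through by -11 gives  (1 - x^2) y'' - x y' + 25 y = 0.
This matches the Chebyshev equation (1 - x^2) y'' - x y' + n^2 y = 0 (note the -x y' term, not -2x y') with n^2 = 25, so n = 5; the polynomial solution is T_5(x).
With y = sum_k a_k x^k, matching x^k gives (k+2)(k+1) a_{k+2} = (k^2 - n^2) a_k = (k - 5)(k + 5) a_k. The right side vanishes at k = 5, so the series with the parity of 5 terminates at degree 5.
Standard normalization: leading coefficient of T_n is 2^(n-1), so a_5 = 2^4 = 16. Work downward with a_k = (k+1)(k+2) a_{k+2} / ((k - 5)(k + 5)):
  a_3 = (4)(5)(16) / ((3 - 5)(3 + 5)) = 320/(-16) = -20
  a_1 = (2)(3)(-20) / ((1 - 5)(1 + 5)) = -120/(-24) = 5
Hence T_5(x) = 16 x^5 - 20 x^3 + 5 x.

T_5(x); series = 16 x^5 - 20 x^3 + 5 x


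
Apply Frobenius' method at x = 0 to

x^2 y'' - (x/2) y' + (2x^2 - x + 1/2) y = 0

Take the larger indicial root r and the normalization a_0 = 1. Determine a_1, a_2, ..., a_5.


Write in Frobenius form y'' + (p(x)/x) y' + (q(x)/x^2) y = 0:
  p(x) = -1/2,  q(x) = 2x^2 - x + 1/2.
Indicial equation: r(r-1) + (-1/2) r + (1/2) = 0 -> roots r_1 = 1, r_2 = 1/2.
Take r = r_1 = 1. Let y(x) = x^r sum_{n>=0} a_n x^n with a_0 = 1.
Substitute y = x^r sum a_n x^n and match x^{r+n}. The recurrence is
  D(n) a_n - 1 a_{n-1} + 2 a_{n-2} = 0,  where D(n) = (r+n)(r+n-1) + (-1/2)(r+n) + (1/2).
  a_n = [1 a_{n-1} - 2 a_{n-2}] / D(n).
Since the indicial polynomial factors as (r - r_1)(r - r_2), D(n) = (r_1 + n - r_1)(r_1 + n - r_2) = n(n + 1/2).
Evaluating step by step (a_0 = 1):
  n = 1: D(1) = 1(1 + 1/2) = 3/2; numerator = 1(1) = 1; a_1 = (1)/(3/2) = 2/3
  n = 2: D(2) = 2(2 + 1/2) = 5; numerator = 1(2/3) - 2(1) = -4/3; a_2 = (-4/3)/(5) = -4/15
  n = 3: D(3) = 3(3 + 1/2) = 21/2; numerator = 1(-4/15) - 2(2/3) = -8/5; a_3 = (-8/5)/(21/2) = -16/105
  n = 4: D(4) = 4(4 + 1/2) = 18; numerator = 1(-16/105) - 2(-4/15) = 8/21; a_4 = (8/21)/(18) = 4/189
  n = 5: D(5) = 5(5 + 1/2) = 55/2; numerator = 1(4/189) - 2(-16/105) = 44/135; a_5 = (44/135)/(55/2) = 8/675

r = 1; a_0 = 1; a_1 = 2/3; a_2 = -4/15; a_3 = -16/105; a_4 = 4/189; a_5 = 8/675


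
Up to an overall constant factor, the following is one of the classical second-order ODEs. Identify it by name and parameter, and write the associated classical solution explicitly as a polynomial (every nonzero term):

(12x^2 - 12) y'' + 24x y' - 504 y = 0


All three coefficients share the factor -12; dividing through by -12 gives  (1 - x^2) y'' - 2x y' + 42 y = 0.
This matches the Legendre equation (1 - x^2) y'' - 2x y' + n(n+1) y = 0 (note the -2x y' term) with n(n+1) = 42, so n = 6; the polynomial solution is P_6(x).
With y = sum_k a_k x^k, matching x^k gives (k+2)(k+1) a_{k+2} = [k(k+1) - n(n+1)] a_k = (k - 6)(k + 7) a_k. The right side vanishes at k = 6, so the series with the parity of 6 terminates at degree 6.
Standard normalization (P_n(1) = 1): leading coefficient (2n)!/(2^n (n!)^2) = 479001600/(64*518400) = 231/16, so a_6 = 231/16. Work downward with a_k = (k+1)(k+2) a_{k+2} / ((k - 6)(k + 7)):
  a_4 = (5)(6)(231/16) / ((4 - 6)(4 + 7)) = (3465/8)/(-22) = -315/16
  a_2 = (3)(4)(-315/16) / ((2 - 6)(2 + 7)) = (-945/4)/(-36) = 105/16
  a_0 = (1)(2)(105/16) / ((0 - 6)(0 + 7)) = (105/8)/(-42) = -5/16
Hence P_6(x) = 231 x^6/16 - 315 x^4/16 + 105 x^2/16 - 5/16.

P_6(x); series = 231 x^6/16 - 315 x^4/16 + 105 x^2/16 - 5/16


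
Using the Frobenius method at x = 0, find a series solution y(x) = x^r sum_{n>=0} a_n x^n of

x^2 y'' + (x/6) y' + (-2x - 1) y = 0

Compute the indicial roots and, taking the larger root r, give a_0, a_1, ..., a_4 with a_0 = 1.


Write in Frobenius form y'' + (p(x)/x) y' + (q(x)/x^2) y = 0:
  p(x) = 1/6,  q(x) = -2x - 1.
Indicial equation: r(r-1) + (1/6) r + (-1) = 0 -> roots r_1 = 3/2, r_2 = -2/3.
Take r = r_1 = 3/2. Let y(x) = x^r sum_{n>=0} a_n x^n with a_0 = 1.
Substitute y = x^r sum a_n x^n and match x^{r+n}. The recurrence is
  D(n) a_n - 2 a_{n-1} = 0,  where D(n) = (r+n)(r+n-1) + (1/6)(r+n) + (-1).
  a_n = 2 / D(n) * a_{n-1}.
Since the indicial polynomial factors as (r - r_1)(r - r_2), D(n) = (r_1 + n - r_1)(r_1 + n - r_2) = n(n + 13/6).
Evaluating step by step (a_0 = 1):
  n = 1: D(1) = 1(1 + 13/6) = 19/6; numerator = 2(1) = 2; a_1 = (2)/(19/6) = 12/19
  n = 2: D(2) = 2(2 + 13/6) = 25/3; numerator = 2(12/19) = 24/19; a_2 = (24/19)/(25/3) = 72/475
  n = 3: D(3) = 3(3 + 13/6) = 31/2; numerator = 2(72/475) = 144/475; a_3 = (144/475)/(31/2) = 288/14725
  n = 4: D(4) = 4(4 + 13/6) = 74/3; numerator = 2(288/14725) = 576/14725; a_4 = (576/14725)/(74/3) = 864/544825

r = 3/2; a_0 = 1; a_1 = 12/19; a_2 = 72/475; a_3 = 288/14725; a_4 = 864/544825


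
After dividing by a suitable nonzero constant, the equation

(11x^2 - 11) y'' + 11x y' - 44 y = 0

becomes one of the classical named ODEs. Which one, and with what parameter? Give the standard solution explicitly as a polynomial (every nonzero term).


All three coefficients share the factor -11; dividing through by -11 gives  (1 - x^2) y'' - x y' + 4 y = 0.
This matches the Chebyshev equation (1 - x^2) y'' - x y' + n^2 y = 0 (note the -x y' term, not -2x y') with n^2 = 4, so n = 2; the polynomial solution is T_2(x).
With y = sum_k a_k x^k, matching x^k gives (k+2)(k+1) a_{k+2} = (k^2 - n^2) a_k = (k - 2)(k + 2) a_k. The right side vanishes at k = 2, so the series with the parity of 2 terminates at degree 2.
Standard normalization: leading coefficient of T_n is 2^(n-1), so a_2 = 2^1 = 2. Work downward with a_k = (k+1)(k+2) a_{k+2} / ((k - 2)(k + 2)):
  a_0 = (1)(2)(2) / ((0 - 2)(0 + 2)) = 4/(-4) = -1
Hence T_2(x) = 2 x^2 - 1.

T_2(x); series = 2 x^2 - 1


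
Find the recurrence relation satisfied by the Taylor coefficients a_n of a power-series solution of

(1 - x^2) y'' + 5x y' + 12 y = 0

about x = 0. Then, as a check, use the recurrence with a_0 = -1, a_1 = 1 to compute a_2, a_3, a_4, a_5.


Substitute y = sum_n a_n x^n.
(1 - 1 x^2) y'' contributes (n+2)(n+1) a_{n+2} - n(n-1) a_n at x^n.
5 x y'(x) contributes 5 n a_n at x^n.
12 y(x) contributes 12 a_n at x^n.
Matching x^n: (n+2)(n+1) a_{n+2} + (-n(n-1) + 5 n + 12) a_n = 0.
Thus a_{n+2} = (n(n-1) - 5 n - 12) / ((n+1)(n+2)) * a_n.

Check with a_0 = -1, a_1 = 1 (apply the recurrence for n = 0, 1, 2, 3): a_0 = -1, a_1 = 1, a_2 = 6, a_3 = -17/6, a_4 = -10, a_5 = 119/40.

a_(n+2) = (n(n-1) - 5 n - 12) / ((n+1)(n+2)) * a_n; check: a_0 = -1, a_1 = 1, a_2 = 6, a_3 = -17/6, a_4 = -10, a_5 = 119/40


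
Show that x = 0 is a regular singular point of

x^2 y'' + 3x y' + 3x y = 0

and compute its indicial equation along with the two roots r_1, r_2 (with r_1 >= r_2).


Divide by x^2 to reach normal form y'' + P_1(x) y' + P_2(x) y = 0 with P_1(x) = 3/x and P_2(x) = 3/x.
x = 0 is a singular point because the y'-coefficient 3/x has a pole at x = 0 and the y-coefficient 3/x has a pole at x = 0.
It is a regular singular point because x P_1(x) = p(x) = 3 and x^2 P_2(x) = q(x) = 3x are polynomials, hence analytic at x = 0.
p(0) = 3,  q(0) = 0.
Indicial equation: r(r-1) + p(0) r + q(0) = 0, i.e. r^2 + (p(0) - 1) r + q(0) = 0, i.e. r^2 + 2 r = 0.
Discriminant: (2)^2 - 4(0) = 4, so r = (-2 ± 2)/2.
Solving: r_1 = 0, r_2 = -2.

indicial: r^2 + 2 r = 0; roots r_1 = 0, r_2 = -2


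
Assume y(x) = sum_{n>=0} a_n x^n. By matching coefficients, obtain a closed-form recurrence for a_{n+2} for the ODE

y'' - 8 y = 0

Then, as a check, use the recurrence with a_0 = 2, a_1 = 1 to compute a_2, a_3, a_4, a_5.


Substitute y = sum_n a_n x^n into y'' + (const) y = 0.
y''(x) = sum_{n>=0} (n+2)(n+1) a_{n+2} x^n.
The ODE becomes sum_n [(n+2)(n+1) a_{n+2} - 8 a_n] x^n = 0.
Setting each coefficient to zero gives the recurrence:
  (n+2)(n+1) a_{n+2} - 8 a_n = 0,
  a_{n+2} = 8 / ((n+1)(n+2)) a_n.

Check with a_0 = 2, a_1 = 1 (apply the recurrence for n = 0, 1, 2, 3): a_0 = 2, a_1 = 1, a_2 = 8, a_3 = 4/3, a_4 = 16/3, a_5 = 8/15.

a_{n+2} = 8/((n+1)(n+2)) * a_n; check: a_0 = 2, a_1 = 1, a_2 = 8, a_3 = 4/3, a_4 = 16/3, a_5 = 8/15


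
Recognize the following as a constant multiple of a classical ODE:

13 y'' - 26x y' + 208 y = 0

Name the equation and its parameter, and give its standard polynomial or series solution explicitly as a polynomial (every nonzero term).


All three coefficients share the factor 13; dividing through by 13 gives  y'' - 2x y' + 16 y = 0.
This matches the Hermite equation y'' - 2x y' + 2n y = 0 with 2n = 16, so n = 8; the polynomial solution is H_8(x).
With y = sum_k a_k x^k, matching x^k gives (k+2)(k+1) a_{k+2} = 2(k - n) a_k = 2(k - 8) a_k. The right side vanishes at k = 8, so the series with the parity of 8 terminates at degree 8.
Standard normalization: leading coefficient of H_n is 2^n, so a_8 = 2^8 = 256. Work downward with a_k = (k+1)(k+2) a_{k+2} / (2(k - n)):
  a_6 = (7)(8)(256) / (2(6 - 8)) = 14336/(-4) = -3584
  a_4 = (5)(6)(-3584) / (2(4 - 8)) = -107520/(-8) = 13440
  a_2 = (3)(4)(13440) / (2(2 - 8)) = 161280/(-12) = -13440
  a_0 = (1)(2)(-13440) / (2(0 - 8)) = -26880/(-16) = 1680
Hence H_8(x) = 256 x^8 - 3584 x^6 + 13440 x^4 - 13440 x^2 + 1680.

H_8(x); series = 256 x^8 - 3584 x^6 + 13440 x^4 - 13440 x^2 + 1680


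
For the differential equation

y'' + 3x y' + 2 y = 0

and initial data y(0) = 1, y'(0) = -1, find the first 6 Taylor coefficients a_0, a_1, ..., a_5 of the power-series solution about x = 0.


Ansatz: y(x) = sum_{n>=0} a_n x^n, so y'(x) = sum_{n>=1} n a_n x^(n-1) and y''(x) = sum_{n>=2} n(n-1) a_n x^(n-2).
Substitute into P(x) y'' + Q(x) y' + R(x) y = 0 with P(x) = 1, Q(x) = 3x, R(x) = 2, and match powers of x.
Initial conditions: a_0 = 1, a_1 = -1.
Setting the coefficient of each power of x to zero and solving order by order (substituting the coefficients already found):
  x^0: 2 a_2 + 2 a_0 = 0  ->  2 a_2 = -2 a_0 = -2  ->  a_2 = -1
  x^1: 6 a_3 + 5 a_1 = 0  ->  6 a_3 = -5 a_1 = 5  ->  a_3 = 5/6
  x^2: 12 a_4 + 8 a_2 = 0  ->  12 a_4 = -8 a_2 = 8  ->  a_4 = 2/3
  x^3: 20 a_5 + 11 a_3 = 0  ->  20 a_5 = -11 a_3 = -55/6  ->  a_5 = -11/24
Truncated series: y(x) = 1 - x - x^2 + (5/6) x^3 + (2/3) x^4 - (11/24) x^5 + O(x^6).

a_0 = 1; a_1 = -1; a_2 = -1; a_3 = 5/6; a_4 = 2/3; a_5 = -11/24


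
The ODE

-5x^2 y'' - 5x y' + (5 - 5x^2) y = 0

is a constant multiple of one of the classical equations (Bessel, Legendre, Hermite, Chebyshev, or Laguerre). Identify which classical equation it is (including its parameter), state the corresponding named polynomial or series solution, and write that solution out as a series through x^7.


All three coefficients share the factor -5; dividing through by -5 gives  x^2 y'' + x y' + (x^2 - 1) y = 0.
This matches the Bessel equation x^2 y'' + x y' + (x^2 - nu^2) y = 0 with nu^2 = 1, so nu = 1; the solution bounded at x = 0 is J_1(x).
Frobenius at x = 0: indicial roots ±nu; for r = nu the recurrence k(k + 2nu) c_k = -c_{k-2} gives the standard series J_nu(x) = sum_{k>=0} (-1)^k / (k! (k+nu)!) (x/2)^(2k+nu). Evaluate the first 4 terms:
  k = 0: (-1)^0 / (0! * 1! * 2^1) x^1 = 1/(1*1*2) x^1 = (1/2) x^1
  k = 1: (-1)^1 / (1! * 2! * 2^3) x^3 = -1/(1*2*8) x^3 = (-1/16) x^3
  k = 2: (-1)^2 / (2! * 3! * 2^5) x^5 = 1/(2*6*32) x^5 = (1/384) x^5
  k = 3: (-1)^3 / (3! * 4! * 2^7) x^7 = -1/(6*24*128) x^7 = (-1/18432) x^7
Hence J_1(x) = -x^7/18432 + x^5/384 - x^3/16 + x/2 + ....

J_1(x); series = -x^7/18432 + x^5/384 - x^3/16 + x/2
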